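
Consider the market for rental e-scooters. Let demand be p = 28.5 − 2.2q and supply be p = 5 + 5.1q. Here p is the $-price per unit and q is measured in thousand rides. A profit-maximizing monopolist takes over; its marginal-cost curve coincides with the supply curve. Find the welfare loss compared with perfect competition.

$2.03 thousand

Competitive equilibrium: 28.5 − 2.2q = 5 + 5.1q → q* = 3.2192, p* = 21.4178.
Marginal revenue: MR = 28.5 − 4.4q. Set MR = MC: 28.5 − 4.4q = 5 + 5.1q → q_m = 2.4737.
Price p_m = 28.5 − 2.2·2.4737 = 23.0579; MC(q_m) = 5 + 5.1·2.4737 = 17.6159.
Competitive q* = 3.2192, so Δq = 0.7455; wedge = 23.0579 − 17.6159 = 5.442.
Welfare loss = ½ × 0.7455 × 5.442 = $2.03 thousand.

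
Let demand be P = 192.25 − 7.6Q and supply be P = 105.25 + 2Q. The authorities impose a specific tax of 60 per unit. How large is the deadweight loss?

Competitive equilibrium: 192.25 − 7.6Q = 105.25 + 2Q → Q* = 9.0625, P* = 123.375.
With the tax, the buyer price exceeds the seller price by 60: (192.25 − 7.6Q) − (105.25 + 2Q) = 60 → Q' = 2.8125.
ΔQ = 9.0625 − 2.8125 = 6.25; the wedge equals the tax, 60.
DWL = ½ × 6.25 × 60 = 187.50.

187.50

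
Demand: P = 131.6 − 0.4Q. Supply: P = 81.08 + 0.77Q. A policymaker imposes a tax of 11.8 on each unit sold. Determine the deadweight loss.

Competitive equilibrium: 131.6 − 0.4Q = 81.08 + 0.77Q → Q* = 43.1795, P* = 114.3282.
With the tax, the buyer price exceeds the seller price by 11.8: (131.6 − 0.4Q) − (81.08 + 0.77Q) = 11.8 → Q' = 33.094.
ΔQ = 43.1795 − 33.094 = 10.0855; the wedge equals the tax, 11.8.
Deadweight loss = ½ × 10.0855 × 11.8 = 59.50.

59.50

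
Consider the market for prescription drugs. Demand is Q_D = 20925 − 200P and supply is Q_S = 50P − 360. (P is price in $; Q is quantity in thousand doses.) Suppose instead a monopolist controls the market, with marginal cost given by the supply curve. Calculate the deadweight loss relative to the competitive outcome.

$5273.13 thousand

In inverse form: demand P = 104.625 − 0.005Q, supply P = 7.2 + 0.02Q.
Competitive equilibrium: 104.625 − 0.005Q = 7.2 + 0.02Q → Q* = 3897, P* = 85.14.
Marginal revenue: MR = 104.625 − 0.01Q. Set MR = MC: 104.625 − 0.01Q = 7.2 + 0.02Q → Q_m = 3247.5.
Price P_m = 104.625 − 0.005·3247.5 = 88.3875; MC(Q_m) = 7.2 + 0.02·3247.5 = 72.15.
Competitive Q* = 3897, so ΔQ = 649.5; wedge = 88.3875 − 72.15 = 16.2375.
Welfare loss = ½ × 649.5 × 16.2375 = $5273.13 thousand.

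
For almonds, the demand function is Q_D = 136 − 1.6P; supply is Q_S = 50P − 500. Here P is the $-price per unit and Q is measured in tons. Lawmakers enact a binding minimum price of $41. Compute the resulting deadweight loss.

In inverse form: demand P = 85 − 0.625Q, supply P = 10 + 0.02Q.
Competitive equilibrium: 85 − 0.625Q = 10 + 0.02Q → Q* = 116.2791, P* = 12.3256.
At the floor P = 41, quantity demanded = (85 − 41)/0.625 = 70.4.
Sellers' marginal cost at Q' = 70.4: 10 + 0.02·70.4 = 11.408.
ΔQ = 116.2791 − 70.4 = 45.8791; wedge = 41 − 11.408 = 29.592.
Welfare loss = ½ × 45.8791 × 29.592 = $678.83.

$678.83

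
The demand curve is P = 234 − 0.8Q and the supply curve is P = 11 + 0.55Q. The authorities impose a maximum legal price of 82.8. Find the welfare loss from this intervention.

809.94

Competitive equilibrium: 234 − 0.8Q = 11 + 0.55Q → Q* = 165.1852, P* = 101.8519.
At the ceiling P = 82.8, quantity supplied = (82.8 − 11)/0.55 = 130.5455.
Willingness to pay at Q' = 130.5455: 234 − 0.8·130.5455 = 129.5636.
ΔQ = 165.1852 − 130.5455 = 34.6397; wedge = 129.5636 − 82.8 = 46.7636.
The triangle = ½ × 34.6397 × 46.7636 = 809.94.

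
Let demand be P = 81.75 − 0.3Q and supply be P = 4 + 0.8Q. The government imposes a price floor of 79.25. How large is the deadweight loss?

Competitive equilibrium: 81.75 − 0.3Q = 4 + 0.8Q → Q* = 70.68182, P* = 60.54545.
At the floor P = 79.25, quantity demanded = (81.75 − 79.25)/0.3 = 8.33333.
Sellers' marginal cost at Q' = 8.33333: 4 + 0.8·8.33333 = 10.66666.
ΔQ = 70.68182 − 8.33333 = 62.34849; wedge = 79.25 − 10.66666 = 68.58334.
Deadweight loss = ½ × 62.34849 × 68.58334 = 2138.03.

2138.03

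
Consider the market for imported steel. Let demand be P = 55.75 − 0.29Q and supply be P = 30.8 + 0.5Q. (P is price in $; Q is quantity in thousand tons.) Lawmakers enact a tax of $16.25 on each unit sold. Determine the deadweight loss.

$167.13 thousand

Competitive equilibrium: 55.75 − 0.29Q = 30.8 + 0.5Q → Q* = 31.5823, P* = 46.5911.
With the tax, the buyer price exceeds the seller price by 16.25: (55.75 − 0.29Q) − (30.8 + 0.5Q) = 16.25 → Q' = 11.0127.
ΔQ = 31.5823 − 11.0127 = 20.5696; the wedge equals the tax, 16.25.
Deadweight loss = ½ × 20.5696 × 16.25 = $167.13 thousand.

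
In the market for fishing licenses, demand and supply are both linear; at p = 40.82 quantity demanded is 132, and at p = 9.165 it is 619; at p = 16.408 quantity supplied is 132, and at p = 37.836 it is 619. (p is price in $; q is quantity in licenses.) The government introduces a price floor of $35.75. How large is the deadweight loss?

$1161.14

Demand slope = (9.165 − 40.82)/(619 − 132) = −0.065, so p = 49.4 − 0.065q.
Supply slope = (37.836 − 16.408)/(619 − 132) = 0.044, so p = 10.6 + 0.044q.
Competitive equilibrium: 49.4 − 0.065q = 10.6 + 0.044q → q* = 355.9633, p* = 26.2624.
At the floor p = 35.75, quantity demanded = (49.4 − 35.75)/0.065 = 210.
Sellers' marginal cost at q' = 210: 10.6 + 0.044·210 = 19.84.
Δq = 355.9633 − 210 = 145.9633; wedge = 35.75 − 19.84 = 15.91.
Deadweight loss = ½ × 145.9633 × 15.91 = $1161.14.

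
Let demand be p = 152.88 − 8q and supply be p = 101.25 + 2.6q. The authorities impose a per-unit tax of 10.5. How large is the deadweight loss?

5.20

Competitive equilibrium: 152.88 − 8q = 101.25 + 2.6q → q* = 4.8708, p* = 113.914.
With the tax, the buyer price exceeds the seller price by 10.5: (152.88 − 8q) − (101.25 + 2.6q) = 10.5 → q' = 3.8802.
Δq = 4.8708 − 3.8802 = 0.9906; the wedge equals the tax, 10.5.
DWL = ½ × 0.9906 × 10.5 = 5.20.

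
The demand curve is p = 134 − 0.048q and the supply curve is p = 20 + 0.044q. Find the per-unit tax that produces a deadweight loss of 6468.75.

34.5

Competitive equilibrium: 134 − 0.048q = 20 + 0.044q → q* = 1239.1304, p* = 74.5217.
A tax t gives Δq = t/0.092 and wedge t, so DWL = t²/0.184.
t²/0.184 = 6468.75 → t² = 1190.25 → t = 34.5.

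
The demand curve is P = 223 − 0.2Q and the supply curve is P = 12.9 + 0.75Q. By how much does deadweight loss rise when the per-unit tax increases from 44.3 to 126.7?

7416

Competitive equilibrium: 223 − 0.2Q = 12.9 + 0.75Q → Q* = 221.1579, P* = 178.7684.
For a per-unit tax t: ΔQ = t/0.95, so DWL = ½·t·(t/0.95) = t²/1.9.
At t = 44.3: DWL = 1032.889. At t = 126.7: DWL = 8448.889.
Increase = 8448.889 − 1032.889 = 7416.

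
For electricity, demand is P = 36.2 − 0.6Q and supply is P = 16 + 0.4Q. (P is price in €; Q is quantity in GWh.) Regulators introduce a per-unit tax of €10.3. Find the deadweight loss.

€53.045

Competitive equilibrium: 36.2 − 0.6Q = 16 + 0.4Q → Q* = 20.2, P* = 24.08.
With the tax, the buyer price exceeds the seller price by 10.3: (36.2 − 0.6Q) − (16 + 0.4Q) = 10.3 → Q' = 9.9.
ΔQ = 20.2 − 9.9 = 10.3; the wedge equals the tax, 10.3.
Deadweight loss = ½ × 10.3 × 10.3 = €53.045.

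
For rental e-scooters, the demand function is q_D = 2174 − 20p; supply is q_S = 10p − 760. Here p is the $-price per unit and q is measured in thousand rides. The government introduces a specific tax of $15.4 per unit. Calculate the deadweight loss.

In inverse form: demand p = 108.7 − 0.05q, supply p = 76 + 0.1q.
Competitive equilibrium: 108.7 − 0.05q = 76 + 0.1q → q* = 218, p* = 97.8.
With the tax, the buyer price exceeds the seller price by 15.4: (108.7 − 0.05q) − (76 + 0.1q) = 15.4 → q' = 115.3333.
Δq = 218 − 115.3333 = 102.6667; the wedge equals the tax, 15.4.
Deadweight loss = ½ × 102.6667 × 15.4 = $790.53 thousand.

$790.53 thousand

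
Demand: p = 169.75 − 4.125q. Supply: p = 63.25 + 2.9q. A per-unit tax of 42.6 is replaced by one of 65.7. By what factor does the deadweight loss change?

Competitive equilibrium: 169.75 − 4.125q = 63.25 + 2.9q → q* = 15.1601, p* = 107.2144.
For a per-unit tax t: Δq = t/7.025, so DWL = ½·t·(t/7.025) = t²/14.05.
At t = 42.6: DWL = 129.164. At t = 65.7: DWL = 307.223.
Ratio = (65.7/42.6)² = 2.379.

2.379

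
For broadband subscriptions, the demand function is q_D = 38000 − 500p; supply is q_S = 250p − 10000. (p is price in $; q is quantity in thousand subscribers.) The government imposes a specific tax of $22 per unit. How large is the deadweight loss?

In inverse form: demand p = 76 − 0.002q, supply p = 40 + 0.004q.
Competitive equilibrium: 76 − 0.002q = 40 + 0.004q → q* = 6000, p* = 64.
With the tax, the buyer price exceeds the seller price by 22: (76 − 0.002q) − (40 + 0.004q) = 22 → q' = 2333.3333.
Δq = 6000 − 2333.3333 = 3666.6667; the wedge equals the tax, 22.
Deadweight loss = ½ × 3666.6667 × 22 = $40333.33 thousand.

$40333.33 thousand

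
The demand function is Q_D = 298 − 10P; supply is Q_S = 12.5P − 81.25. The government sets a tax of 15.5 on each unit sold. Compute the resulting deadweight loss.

In inverse form: demand P = 29.8 − 0.1Q, supply P = 6.5 + 0.08Q.
Competitive equilibrium: 29.8 − 0.1Q = 6.5 + 0.08Q → Q* = 129.4444, P* = 16.8556.
With the tax, the buyer price exceeds the seller price by 15.5: (29.8 − 0.1Q) − (6.5 + 0.08Q) = 15.5 → Q' = 43.3333.
ΔQ = 129.4444 − 43.3333 = 86.1111; the wedge equals the tax, 15.5.
DWL = ½ × 86.1111 × 15.5 = 667.36.

667.36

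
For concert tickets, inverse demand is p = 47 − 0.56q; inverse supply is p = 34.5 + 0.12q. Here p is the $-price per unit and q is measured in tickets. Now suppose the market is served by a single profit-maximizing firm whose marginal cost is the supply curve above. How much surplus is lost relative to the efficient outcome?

$23.43

Competitive equilibrium: 47 − 0.56q = 34.5 + 0.12q → q* = 18.3824, p* = 36.7059.
Marginal revenue: MR = 47 − 1.12q. Set MR = MC: 47 − 1.12q = 34.5 + 0.12q → q_m = 10.0806.
Price p_m = 47 − 0.56·10.0806 = 41.3549; MC(q_m) = 34.5 + 0.12·10.0806 = 35.7097.
Competitive q* = 18.3824, so Δq = 8.3018; wedge = 41.3549 − 35.7097 = 5.6452.
Deadweight loss = ½ × 8.3018 × 5.6452 = $23.43.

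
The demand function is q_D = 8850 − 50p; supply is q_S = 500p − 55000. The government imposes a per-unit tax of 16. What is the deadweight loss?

In inverse form: demand p = 177 − 0.02q, supply p = 110 + 0.002q.
Competitive equilibrium: 177 − 0.02q = 110 + 0.002q → q* = 3045.4545, p* = 116.0909.
With the tax, the buyer price exceeds the seller price by 16: (177 − 0.02q) − (110 + 0.002q) = 16 → q' = 2318.1818.
Δq = 3045.4545 − 2318.1818 = 727.2727; the wedge equals the tax, 16.
DWL = ½ × 727.2727 × 16 = 5818.18.

5818.18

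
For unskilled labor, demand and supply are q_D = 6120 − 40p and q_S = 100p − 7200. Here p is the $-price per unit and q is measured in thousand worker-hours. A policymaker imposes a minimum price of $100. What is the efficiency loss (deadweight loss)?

In inverse form: demand p = 153 − 0.025q, supply p = 72 + 0.01q.
Competitive equilibrium: 153 − 0.025q = 72 + 0.01q → q* = 2314.2857, p* = 95.1429.
At the floor p = 100, quantity demanded = (153 − 100)/0.025 = 2120.
Sellers' marginal cost at q' = 2120: 72 + 0.01·2120 = 93.2.
Δq = 2314.2857 − 2120 = 194.2857; wedge = 100 − 93.2 = 6.8.
The triangle = ½ × 194.2857 × 6.8 = $660.57 thousand.

$660.57 thousand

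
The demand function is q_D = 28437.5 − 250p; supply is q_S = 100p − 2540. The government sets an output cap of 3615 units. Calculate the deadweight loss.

50868.13

In inverse form: demand p = 113.75 − 0.004q, supply p = 25.4 + 0.01q.
Competitive equilibrium: 113.75 − 0.004q = 25.4 + 0.01q → q* = 6310.7143, p* = 88.5071.
At q = 3615: demand price = 113.75 − 0.004·3615 = 99.29; supply price = 25.4 + 0.01·3615 = 61.55.
Δq = 6310.7143 − 3615 = 2695.7143; wedge = 99.29 − 61.55 = 37.74.
DWL = ½ × 2695.7143 × 37.74 = 50868.13.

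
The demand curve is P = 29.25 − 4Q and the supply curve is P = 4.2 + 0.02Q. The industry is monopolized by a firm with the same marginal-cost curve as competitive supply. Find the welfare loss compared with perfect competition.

Competitive equilibrium: 29.25 − 4Q = 4.2 + 0.02Q → Q* = 6.2313, P* = 4.3246.
Marginal revenue: MR = 29.25 − 8Q. Set MR = MC: 29.25 − 8Q = 4.2 + 0.02Q → Q_m = 3.1234.
Price P_m = 29.25 − 4·3.1234 = 16.7564; MC(Q_m) = 4.2 + 0.02·3.1234 = 4.2625.
Competitive Q* = 6.2313, so ΔQ = 3.1079; wedge = 16.7564 − 4.2625 = 12.4939.
The triangle = ½ × 3.1079 × 12.4939 = 19.41.

19.41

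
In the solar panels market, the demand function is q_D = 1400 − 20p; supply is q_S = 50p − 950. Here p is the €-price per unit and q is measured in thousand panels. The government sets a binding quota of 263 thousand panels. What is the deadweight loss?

In inverse form: demand p = 70 − 0.05q, supply p = 19 + 0.02q.
Competitive equilibrium: 70 − 0.05q = 19 + 0.02q → q* = 728.5714, p* = 33.5714.
At q = 263: demand price = 70 − 0.05·263 = 56.85; supply price = 19 + 0.02·263 = 24.26.
Δq = 728.5714 − 263 = 465.5714; wedge = 56.85 − 24.26 = 32.59.
Deadweight loss = ½ × 465.5714 × 32.59 = €7586.49 thousand.

€7586.49 thousand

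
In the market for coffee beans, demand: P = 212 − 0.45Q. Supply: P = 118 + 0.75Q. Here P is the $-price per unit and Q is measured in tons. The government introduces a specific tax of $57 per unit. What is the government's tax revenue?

Competitive equilibrium: 212 − 0.45Q = 118 + 0.75Q → Q* = 78.3333, P* = 176.75.
With the tax, the buyer price exceeds the seller price by 57: (212 − 0.45Q) − (118 + 0.75Q) = 57 → Q' = 30.8333.
Tax revenue = 57 × 30.8333 = $1757.50.

$1757.50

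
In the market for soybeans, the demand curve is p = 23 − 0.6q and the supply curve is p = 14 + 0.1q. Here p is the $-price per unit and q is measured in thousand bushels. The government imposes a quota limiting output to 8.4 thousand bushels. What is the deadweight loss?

Competitive equilibrium: 23 − 0.6q = 14 + 0.1q → q* = 12.8571, p* = 15.2857.
At q = 8.4: demand price = 23 − 0.6·8.4 = 17.96; supply price = 14 + 0.1·8.4 = 14.84.
Δq = 12.8571 − 8.4 = 4.4571; wedge = 17.96 − 14.84 = 3.12.
The triangle = ½ × 4.4571 × 3.12 = $6.95 thousand.

$6.95 thousand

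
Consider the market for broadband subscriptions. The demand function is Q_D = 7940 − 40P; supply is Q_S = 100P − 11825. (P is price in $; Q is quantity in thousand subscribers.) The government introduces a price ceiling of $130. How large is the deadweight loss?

$21868.08 thousand

In inverse form: demand P = 198.5 − 0.025Q, supply P = 118.25 + 0.01Q.
Competitive equilibrium: 198.5 − 0.025Q = 118.25 + 0.01Q → Q* = 2292.8571, P* = 141.1786.
At the ceiling P = 130, quantity supplied = (130 − 118.25)/0.01 = 1175.
Willingness to pay at Q' = 1175: 198.5 − 0.025·1175 = 169.125.
ΔQ = 2292.8571 − 1175 = 1117.8571; wedge = 169.125 − 130 = 39.125.
The triangle = ½ × 1117.8571 × 39.125 = $21868.08 thousand.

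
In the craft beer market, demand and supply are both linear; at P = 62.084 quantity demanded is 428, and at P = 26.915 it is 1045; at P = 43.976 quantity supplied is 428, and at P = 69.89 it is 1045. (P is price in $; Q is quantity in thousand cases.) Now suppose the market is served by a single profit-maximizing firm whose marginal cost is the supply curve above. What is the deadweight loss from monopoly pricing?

Demand slope = (26.915 − 62.084)/(1045 − 428) = −0.057, so P = 86.48 − 0.057Q.
Supply slope = (69.89 − 43.976)/(1045 − 428) = 0.042, so P = 26 + 0.042Q.
Competitive equilibrium: 86.48 − 0.057Q = 26 + 0.042Q → Q* = 610.9091, P* = 51.6582.
Marginal revenue: MR = 86.48 − 0.114Q. Set MR = MC: 86.48 − 0.114Q = 26 + 0.042Q → Q_m = 387.6923.
Price P_m = 86.48 − 0.057·387.6923 = 64.3815; MC(Q_m) = 26 + 0.042·387.6923 = 42.2831.
Competitive Q* = 610.9091, so ΔQ = 223.2168; wedge = 64.3815 − 42.2831 = 22.0984.
DWL = ½ × 223.2168 × 22.0984 = $2466.37 thousand.

$2466.37 thousand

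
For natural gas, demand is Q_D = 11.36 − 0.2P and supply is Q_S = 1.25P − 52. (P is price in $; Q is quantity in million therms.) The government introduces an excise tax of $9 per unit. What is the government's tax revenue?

$9.62 million

In inverse form: demand P = 56.8 − 5Q, supply P = 41.6 + 0.8Q.
Competitive equilibrium: 56.8 − 5Q = 41.6 + 0.8Q → Q* = 2.6207, P* = 43.6966.
With the tax, the buyer price exceeds the seller price by 9: (56.8 − 5Q) − (41.6 + 0.8Q) = 9 → Q' = 1.069.
Tax revenue = 9 × 1.069 = $9.62 million.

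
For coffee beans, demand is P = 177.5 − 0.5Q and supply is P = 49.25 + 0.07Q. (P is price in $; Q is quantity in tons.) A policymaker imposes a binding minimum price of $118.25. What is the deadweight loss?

Competitive equilibrium: 177.5 − 0.5Q = 49.25 + 0.07Q → Q* = 225, P* = 65.
At the floor P = 118.25, quantity demanded = (177.5 − 118.25)/0.5 = 118.5.
Sellers' marginal cost at Q' = 118.5: 49.25 + 0.07·118.5 = 57.545.
ΔQ = 225 − 118.5 = 106.5; wedge = 118.25 − 57.545 = 60.705.
The triangle = ½ × 106.5 × 60.705 = $3232.54.

$3232.54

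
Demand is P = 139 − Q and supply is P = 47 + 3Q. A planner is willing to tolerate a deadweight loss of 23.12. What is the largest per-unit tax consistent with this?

Competitive equilibrium: 139 − Q = 47 + 3Q → Q* = 23, P* = 116.
A tax t gives ΔQ = t/4 and wedge t, so DWL = t²/8.
t²/8 = 23.12 → t² = 184.96 → t = 13.6.

13.6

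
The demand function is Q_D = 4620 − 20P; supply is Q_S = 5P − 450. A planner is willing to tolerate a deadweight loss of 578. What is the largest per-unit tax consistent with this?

17

In inverse form: demand P = 231 − 0.05Q, supply P = 90 + 0.2Q.
Competitive equilibrium: 231 − 0.05Q = 90 + 0.2Q → Q* = 564, P* = 202.8.
A tax t gives ΔQ = t/0.25 and wedge t, so DWL = t²/0.5.
t²/0.5 = 578 → t² = 289 → t = 17.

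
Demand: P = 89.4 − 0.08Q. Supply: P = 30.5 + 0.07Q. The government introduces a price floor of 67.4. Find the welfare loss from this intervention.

1038.41

Competitive equilibrium: 89.4 − 0.08Q = 30.5 + 0.07Q → Q* = 392.6667, P* = 57.9867.
At the floor P = 67.4, quantity demanded = (89.4 − 67.4)/0.08 = 275.
Sellers' marginal cost at Q' = 275: 30.5 + 0.07·275 = 49.75.
ΔQ = 392.6667 − 275 = 117.6667; wedge = 67.4 − 49.75 = 17.65.
Deadweight loss = ½ × 117.6667 × 17.65 = 1038.41.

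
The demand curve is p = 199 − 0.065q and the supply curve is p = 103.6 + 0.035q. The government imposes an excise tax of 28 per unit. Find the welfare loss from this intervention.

3920

Competitive equilibrium: 199 − 0.065q = 103.6 + 0.035q → q* = 954, p* = 136.99.
With the tax, the buyer price exceeds the seller price by 28: (199 − 0.065q) − (103.6 + 0.035q) = 28 → q' = 674.
Δq = 954 − 674 = 280; the wedge equals the tax, 28.
Welfare loss = ½ × 280 × 28 = 3920.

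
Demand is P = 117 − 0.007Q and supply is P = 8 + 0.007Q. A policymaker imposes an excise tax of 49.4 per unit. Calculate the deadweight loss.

Competitive equilibrium: 117 − 0.007Q = 8 + 0.007Q → Q* = 7785.7143, P* = 62.5.
With the tax, the buyer price exceeds the seller price by 49.4: (117 − 0.007Q) − (8 + 0.007Q) = 49.4 → Q' = 4257.1429.
ΔQ = 7785.7143 − 4257.1429 = 3528.5714; the wedge equals the tax, 49.4.
DWL = ½ × 3528.5714 × 49.4 = 87155.71.

87155.71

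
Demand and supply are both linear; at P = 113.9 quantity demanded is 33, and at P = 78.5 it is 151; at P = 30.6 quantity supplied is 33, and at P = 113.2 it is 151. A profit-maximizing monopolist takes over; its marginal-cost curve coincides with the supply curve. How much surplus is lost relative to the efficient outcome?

360.15

Demand slope = (78.5 − 113.9)/(151 − 33) = −0.3, so P = 123.8 − 0.3Q.
Supply slope = (113.2 − 30.6)/(151 − 33) = 0.7, so P = 7.5 + 0.7Q.
Competitive equilibrium: 123.8 − 0.3Q = 7.5 + 0.7Q → Q* = 116.3, P* = 88.91.
Marginal revenue: MR = 123.8 − 0.6Q. Set MR = MC: 123.8 − 0.6Q = 7.5 + 0.7Q → Q_m = 89.4615.
Price P_m = 123.8 − 0.3·89.4615 = 96.9616; MC(Q_m) = 7.5 + 0.7·89.4615 = 70.1231.
Competitive Q* = 116.3, so ΔQ = 26.8385; wedge = 96.9616 − 70.1231 = 26.8385.
Deadweight loss = ½ × 26.8385 × 26.8385 = 360.15.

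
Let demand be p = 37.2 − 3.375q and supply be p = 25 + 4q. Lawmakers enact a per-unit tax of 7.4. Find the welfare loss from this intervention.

3.71

Competitive equilibrium: 37.2 − 3.375q = 25 + 4q → q* = 1.6542, p* = 31.6169.
With the tax, the buyer price exceeds the seller price by 7.4: (37.2 − 3.375q) − (25 + 4q) = 7.4 → q' = 0.6508.
Δq = 1.6542 − 0.6508 = 1.0034; the wedge equals the tax, 7.4.
Deadweight loss = ½ × 1.0034 × 7.4 = 3.71.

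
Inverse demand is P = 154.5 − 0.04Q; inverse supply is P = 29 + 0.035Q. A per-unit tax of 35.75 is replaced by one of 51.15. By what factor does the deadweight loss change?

2.047

Competitive equilibrium: 154.5 − 0.04Q = 29 + 0.035Q → Q* = 1673.3333, P* = 87.5667.
For a per-unit tax t: ΔQ = t/0.075, so DWL = ½·t·(t/0.075) = t²/0.15.
At t = 35.75: DWL = 8520.417. At t = 51.15: DWL = 17442.15.
Ratio = (51.15/35.75)² = 2.047.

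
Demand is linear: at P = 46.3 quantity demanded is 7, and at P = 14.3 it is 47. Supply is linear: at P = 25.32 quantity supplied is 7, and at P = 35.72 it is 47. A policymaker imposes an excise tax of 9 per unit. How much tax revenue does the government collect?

164.72

Demand slope = (14.3 − 46.3)/(47 − 7) = −0.8, so P = 51.9 − 0.8Q.
Supply slope = (35.72 − 25.32)/(47 − 7) = 0.26, so P = 23.5 + 0.26Q.
Competitive equilibrium: 51.9 − 0.8Q = 23.5 + 0.26Q → Q* = 26.7925, P* = 30.466.
With the tax, the buyer price exceeds the seller price by 9: (51.9 − 0.8Q) − (23.5 + 0.26Q) = 9 → Q' = 18.3019.
Tax revenue = 9 × 18.3019 = 164.72.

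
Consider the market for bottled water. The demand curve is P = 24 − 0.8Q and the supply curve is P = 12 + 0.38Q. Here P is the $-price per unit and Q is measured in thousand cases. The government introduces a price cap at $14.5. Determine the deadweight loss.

Competitive equilibrium: 24 − 0.8Q = 12 + 0.38Q → Q* = 10.1695, P* = 15.8644.
At the ceiling P = 14.5, quantity supplied = (14.5 − 12)/0.38 = 6.5789.
Willingness to pay at Q' = 6.5789: 24 − 0.8·6.5789 = 18.7369.
ΔQ = 10.1695 − 6.5789 = 3.5906; wedge = 18.7369 − 14.5 = 4.2369.
Deadweight loss = ½ × 3.5906 × 4.2369 = $7.61 thousand.

$7.61 thousand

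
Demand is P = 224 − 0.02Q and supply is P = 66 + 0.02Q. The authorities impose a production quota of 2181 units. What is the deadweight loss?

62587.22

Competitive equilibrium: 224 − 0.02Q = 66 + 0.02Q → Q* = 3950, P* = 145.
At Q = 2181: demand price = 224 − 0.02·2181 = 180.38; supply price = 66 + 0.02·2181 = 109.62.
ΔQ = 3950 − 2181 = 1769; wedge = 180.38 − 109.62 = 70.76.
Deadweight loss = ½ × 1769 × 70.76 = 62587.22.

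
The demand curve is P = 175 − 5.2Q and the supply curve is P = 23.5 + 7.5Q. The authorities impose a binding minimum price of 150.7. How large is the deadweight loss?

334.33

Competitive equilibrium: 175 − 5.2Q = 23.5 + 7.5Q → Q* = 11.9291, P* = 112.9685.
At the floor P = 150.7, quantity demanded = (175 − 150.7)/5.2 = 4.6731.
Sellers' marginal cost at Q' = 4.6731: 23.5 + 7.5·4.6731 = 58.5483.
ΔQ = 11.9291 − 4.6731 = 7.256; wedge = 150.7 − 58.5483 = 92.1517.
The triangle = ½ × 7.256 × 92.1517 = 334.33.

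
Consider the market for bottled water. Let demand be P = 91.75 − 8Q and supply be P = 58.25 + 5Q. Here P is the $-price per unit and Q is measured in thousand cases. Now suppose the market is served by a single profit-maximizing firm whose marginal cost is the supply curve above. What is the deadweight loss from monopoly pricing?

$6.26 thousand

Competitive equilibrium: 91.75 − 8Q = 58.25 + 5Q → Q* = 2.5769, P* = 71.1346.
Marginal revenue: MR = 91.75 − 16Q. Set MR = MC: 91.75 − 16Q = 58.25 + 5Q → Q_m = 1.5952.
Price P_m = 91.75 − 8·1.5952 = 78.9884; MC(Q_m) = 58.25 + 5·1.5952 = 66.226.
Competitive Q* = 2.5769, so ΔQ = 0.9817; wedge = 78.9884 − 66.226 = 12.7624.
Welfare loss = ½ × 0.9817 × 12.7624 = $6.26 thousand.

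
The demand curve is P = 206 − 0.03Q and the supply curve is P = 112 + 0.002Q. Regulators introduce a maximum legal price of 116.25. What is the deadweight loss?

Competitive equilibrium: 206 − 0.03Q = 112 + 0.002Q → Q* = 2937.5, P* = 117.875.
At the ceiling P = 116.25, quantity supplied = (116.25 − 112)/0.002 = 2125.
Willingness to pay at Q' = 2125: 206 − 0.03·2125 = 142.25.
ΔQ = 2937.5 − 2125 = 812.5; wedge = 142.25 − 116.25 = 26.
Deadweight loss = ½ × 812.5 × 26 = 10562.50.

10562.50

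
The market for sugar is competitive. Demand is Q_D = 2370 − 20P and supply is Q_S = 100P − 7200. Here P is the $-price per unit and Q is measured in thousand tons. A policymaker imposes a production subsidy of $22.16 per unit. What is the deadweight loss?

$4092.21 thousand

In inverse form: demand P = 118.5 − 0.05Q, supply P = 72 + 0.01Q.
Competitive equilibrium: 118.5 − 0.05Q = 72 + 0.01Q → Q* = 775, P* = 79.75.
The subsidy lowers effective supply by 22.16: P = 49.84 + 0.01Q.
New quantity: 118.5 − 0.05Q = 49.84 + 0.01Q → Q' = 1144.3333.
Overproduction ΔQ = 1144.3333 − 775 = 369.3333; wedge = subsidy = 22.16.
Welfare loss = ½ × 369.3333 × 22.16 = $4092.21 thousand.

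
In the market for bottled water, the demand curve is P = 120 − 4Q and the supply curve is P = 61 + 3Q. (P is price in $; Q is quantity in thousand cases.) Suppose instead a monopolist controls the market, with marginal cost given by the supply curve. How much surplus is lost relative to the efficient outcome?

$32.88 thousand

Competitive equilibrium: 120 − 4Q = 61 + 3Q → Q* = 8.4286, P* = 86.2857.
Marginal revenue: MR = 120 − 8Q. Set MR = MC: 120 − 8Q = 61 + 3Q → Q_m = 5.3636.
Price P_m = 120 − 4·5.3636 = 98.5456; MC(Q_m) = 61 + 3·5.3636 = 77.0908.
Competitive Q* = 8.4286, so ΔQ = 3.065; wedge = 98.5456 − 77.0908 = 21.4548.
Welfare loss = ½ × 3.065 × 21.4548 = $32.88 thousand.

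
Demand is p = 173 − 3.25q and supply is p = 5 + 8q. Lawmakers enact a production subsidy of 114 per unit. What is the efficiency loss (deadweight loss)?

Competitive equilibrium: 173 − 3.25q = 5 + 8q → q* = 14.9333, p* = 124.4667.
The subsidy lowers effective supply by 114: p = 8q − 109.
New quantity: 173 − 3.25q = 8q − 109 → q' = 25.0667.
Overproduction Δq = 25.0667 − 14.9333 = 10.1334; wedge = subsidy = 114.
Welfare loss = ½ × 10.1334 × 114 = 577.60.

577.60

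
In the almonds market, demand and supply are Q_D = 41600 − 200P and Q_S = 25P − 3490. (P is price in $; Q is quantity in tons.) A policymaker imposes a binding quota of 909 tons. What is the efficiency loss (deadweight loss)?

In inverse form: demand P = 208 − 0.005Q, supply P = 139.6 + 0.04Q.
Competitive equilibrium: 208 − 0.005Q = 139.6 + 0.04Q → Q* = 1520, P* = 200.4.
At Q = 909: demand price = 208 − 0.005·909 = 203.455; supply price = 139.6 + 0.04·909 = 175.96.
ΔQ = 1520 − 909 = 611; wedge = 203.455 − 175.96 = 27.495.
Welfare loss = ½ × 611 × 27.495 = $8399.72.

$8399.72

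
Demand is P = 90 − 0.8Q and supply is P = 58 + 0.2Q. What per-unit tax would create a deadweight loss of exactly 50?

Competitive equilibrium: 90 − 0.8Q = 58 + 0.2Q → Q* = 32, P* = 64.4.
A tax t gives ΔQ = t/1 and wedge t, so DWL = t²/2.
t²/2 = 50 → t² = 100 → t = 10.

10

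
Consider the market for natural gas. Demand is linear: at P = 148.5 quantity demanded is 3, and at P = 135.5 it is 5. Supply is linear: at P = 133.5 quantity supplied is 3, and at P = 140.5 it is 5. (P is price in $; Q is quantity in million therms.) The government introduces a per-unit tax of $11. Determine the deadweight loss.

$6.05 million

Demand slope = (135.5 − 148.5)/(5 − 3) = −6.5, so P = 168 − 6.5Q.
Supply slope = (140.5 − 133.5)/(5 − 3) = 3.5, so P = 123 + 3.5Q.
Competitive equilibrium: 168 − 6.5Q = 123 + 3.5Q → Q* = 4.5, P* = 138.75.
With the tax, the buyer price exceeds the seller price by 11: (168 − 6.5Q) − (123 + 3.5Q) = 11 → Q' = 3.4.
ΔQ = 4.5 − 3.4 = 1.1; the wedge equals the tax, 11.
Welfare loss = ½ × 1.1 × 11 = $6.05 million.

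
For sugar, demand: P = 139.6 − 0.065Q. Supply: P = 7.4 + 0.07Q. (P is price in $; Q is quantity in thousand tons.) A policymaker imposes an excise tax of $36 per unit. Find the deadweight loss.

$4800 thousand

Competitive equilibrium: 139.6 − 0.065Q = 7.4 + 0.07Q → Q* = 979.2593, P* = 75.9481.
With the tax, the buyer price exceeds the seller price by 36: (139.6 − 0.065Q) − (7.4 + 0.07Q) = 36 → Q' = 712.5926.
ΔQ = 979.2593 − 712.5926 = 266.6667; the wedge equals the tax, 36.
Deadweight loss = ½ × 266.6667 × 36 = $4800 thousand.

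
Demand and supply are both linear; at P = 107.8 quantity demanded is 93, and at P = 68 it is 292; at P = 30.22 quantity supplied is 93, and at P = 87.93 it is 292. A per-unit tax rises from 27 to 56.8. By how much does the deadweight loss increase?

2548.20

Demand slope = (68 − 107.8)/(292 − 93) = −0.2, so P = 126.4 − 0.2Q.
Supply slope = (87.93 − 30.22)/(292 − 93) = 0.29, so P = 3.25 + 0.29Q.
Competitive equilibrium: 126.4 − 0.2Q = 3.25 + 0.29Q → Q* = 251.3265, P* = 76.1347.
For a per-unit tax t: ΔQ = t/0.49, so DWL = ½·t·(t/0.49) = t²/0.98.
At t = 27: DWL = 743.878. At t = 56.8: DWL = 3292.082.
Increase = 3292.082 − 743.878 = 2548.20.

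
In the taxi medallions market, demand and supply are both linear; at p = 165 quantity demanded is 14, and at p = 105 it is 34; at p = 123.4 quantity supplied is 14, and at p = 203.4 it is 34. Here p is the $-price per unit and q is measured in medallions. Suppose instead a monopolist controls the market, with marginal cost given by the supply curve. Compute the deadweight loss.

$125.28

Demand slope = (105 − 165)/(34 − 14) = −3, so p = 207 − 3q.
Supply slope = (203.4 − 123.4)/(34 − 14) = 4, so p = 67.4 + 4q.
Competitive equilibrium: 207 − 3q = 67.4 + 4q → q* = 19.9429, p* = 147.1714.
Marginal revenue: MR = 207 − 6q. Set MR = MC: 207 − 6q = 67.4 + 4q → q_m = 13.96.
Price p_m = 207 − 3·13.96 = 165.12; MC(q_m) = 67.4 + 4·13.96 = 123.24.
Competitive q* = 19.9429, so Δq = 5.9829; wedge = 165.12 − 123.24 = 41.88.
Welfare loss = ½ × 5.9829 × 41.88 = $125.28.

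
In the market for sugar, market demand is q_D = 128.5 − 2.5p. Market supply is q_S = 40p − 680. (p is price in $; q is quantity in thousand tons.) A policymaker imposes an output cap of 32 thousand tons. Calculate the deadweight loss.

$508.99 thousand

In inverse form: demand p = 51.4 − 0.4q, supply p = 17 + 0.025q.
Competitive equilibrium: 51.4 − 0.4q = 17 + 0.025q → q* = 80.9412, p* = 19.0235.
At q = 32: demand price = 51.4 − 0.4·32 = 38.6; supply price = 17 + 0.025·32 = 17.8.
Δq = 80.9412 − 32 = 48.9412; wedge = 38.6 − 17.8 = 20.8.
Welfare loss = ½ × 48.9412 × 20.8 = $508.99 thousand.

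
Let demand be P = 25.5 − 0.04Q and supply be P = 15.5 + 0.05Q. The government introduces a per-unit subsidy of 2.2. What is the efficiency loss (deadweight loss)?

Competitive equilibrium: 25.5 − 0.04Q = 15.5 + 0.05Q → Q* = 111.1111, P* = 21.0556.
The subsidy lowers effective supply by 2.2: P = 13.3 + 0.05Q.
New quantity: 25.5 − 0.04Q = 13.3 + 0.05Q → Q' = 135.5556.
Overproduction ΔQ = 135.5556 − 111.1111 = 24.4445; wedge = subsidy = 2.2.
Welfare loss = ½ × 24.4445 × 2.2 = 26.89.

26.89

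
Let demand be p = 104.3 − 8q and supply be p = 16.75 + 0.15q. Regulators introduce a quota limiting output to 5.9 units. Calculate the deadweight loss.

Competitive equilibrium: 104.3 − 8q = 16.75 + 0.15q → q* = 10.7423, p* = 18.3613.
At q = 5.9: demand price = 104.3 − 8·5.9 = 57.1; supply price = 16.75 + 0.15·5.9 = 17.635.
Δq = 10.7423 − 5.9 = 4.8423; wedge = 57.1 − 17.635 = 39.465.
DWL = ½ × 4.8423 × 39.465 = 95.55.

95.55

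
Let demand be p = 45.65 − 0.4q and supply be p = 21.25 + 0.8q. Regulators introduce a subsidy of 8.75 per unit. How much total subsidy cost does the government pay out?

241.72

Competitive equilibrium: 45.65 − 0.4q = 21.25 + 0.8q → q* = 20.3333, p* = 37.5167.
The subsidy lowers effective supply by 8.75: p = 12.5 + 0.8q.
New quantity: 45.65 − 0.4q = 12.5 + 0.8q → q' = 27.625.
Total subsidy cost = 8.75 × 27.625 = 241.72.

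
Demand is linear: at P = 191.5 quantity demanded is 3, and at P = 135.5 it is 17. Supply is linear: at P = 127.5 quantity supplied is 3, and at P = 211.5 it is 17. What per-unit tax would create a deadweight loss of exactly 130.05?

Demand slope = (135.5 − 191.5)/(17 − 3) = −4, so P = 203.5 − 4Q.
Supply slope = (211.5 − 127.5)/(17 − 3) = 6, so P = 109.5 + 6Q.
Competitive equilibrium: 203.5 − 4Q = 109.5 + 6Q → Q* = 9.4, P* = 165.9.
A tax t gives ΔQ = t/10 and wedge t, so DWL = t²/20.
t²/20 = 130.05 → t² = 2601 → t = 51.

51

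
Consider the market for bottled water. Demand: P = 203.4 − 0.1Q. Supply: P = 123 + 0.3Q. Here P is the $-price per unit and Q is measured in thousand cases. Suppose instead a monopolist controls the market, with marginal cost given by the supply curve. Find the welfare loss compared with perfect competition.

Competitive equilibrium: 203.4 − 0.1Q = 123 + 0.3Q → Q* = 201, P* = 183.3.
Marginal revenue: MR = 203.4 − 0.2Q. Set MR = MC: 203.4 − 0.2Q = 123 + 0.3Q → Q_m = 160.8.
Price P_m = 203.4 − 0.1·160.8 = 187.32; MC(Q_m) = 123 + 0.3·160.8 = 171.24.
Competitive Q* = 201, so ΔQ = 40.2; wedge = 187.32 − 171.24 = 16.08.
Deadweight loss = ½ × 40.2 × 16.08 = $323.208 thousand.

$323.208 thousand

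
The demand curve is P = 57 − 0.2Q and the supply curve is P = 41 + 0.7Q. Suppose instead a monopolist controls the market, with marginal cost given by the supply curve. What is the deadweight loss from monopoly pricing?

Competitive equilibrium: 57 − 0.2Q = 41 + 0.7Q → Q* = 17.7778, P* = 53.4444.
Marginal revenue: MR = 57 − 0.4Q. Set MR = MC: 57 − 0.4Q = 41 + 0.7Q → Q_m = 14.5455.
Price P_m = 57 − 0.2·14.5455 = 54.0909; MC(Q_m) = 41 + 0.7·14.5455 = 51.1819.
Competitive Q* = 17.7778, so ΔQ = 3.2323; wedge = 54.0909 − 51.1819 = 2.909.
Deadweight loss = ½ × 3.2323 × 2.909 = 4.70.

4.70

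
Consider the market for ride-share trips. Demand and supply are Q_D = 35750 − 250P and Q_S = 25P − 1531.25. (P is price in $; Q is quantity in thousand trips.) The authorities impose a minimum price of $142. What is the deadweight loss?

In inverse form: demand P = 143 − 0.004Q, supply P = 61.25 + 0.04Q.
Competitive equilibrium: 143 − 0.004Q = 61.25 + 0.04Q → Q* = 1857.9545, P* = 135.5682.
At the floor P = 142, quantity demanded = (143 − 142)/0.004 = 250.
Sellers' marginal cost at Q' = 250: 61.25 + 0.04·250 = 71.25.
ΔQ = 1857.9545 − 250 = 1607.9545; wedge = 142 − 71.25 = 70.75.
The triangle = ½ × 1607.9545 × 70.75 = $56881.39 thousand.

$56881.39 thousand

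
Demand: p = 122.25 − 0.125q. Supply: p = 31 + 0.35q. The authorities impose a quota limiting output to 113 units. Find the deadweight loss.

1486.19

Competitive equilibrium: 122.25 − 0.125q = 31 + 0.35q → q* = 192.1053, p* = 98.2368.
At q = 113: demand price = 122.25 − 0.125·113 = 108.125; supply price = 31 + 0.35·113 = 70.55.
Δq = 192.1053 − 113 = 79.1053; wedge = 108.125 − 70.55 = 37.575.
Welfare loss = ½ × 79.1053 × 37.575 = 1486.19.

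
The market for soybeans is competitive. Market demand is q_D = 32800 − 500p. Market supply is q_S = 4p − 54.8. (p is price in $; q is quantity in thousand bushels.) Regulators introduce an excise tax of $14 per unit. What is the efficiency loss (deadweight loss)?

$388.89 thousand

In inverse form: demand p = 65.6 − 0.002q, supply p = 13.7 + 0.25q.
Competitive equilibrium: 65.6 − 0.002q = 13.7 + 0.25q → q* = 205.9524, p* = 65.1881.
With the tax, the buyer price exceeds the seller price by 14: (65.6 − 0.002q) − (13.7 + 0.25q) = 14 → q' = 150.3968.
Δq = 205.9524 − 150.3968 = 55.5556; the wedge equals the tax, 14.
DWL = ½ × 55.5556 × 14 = $388.89 thousand.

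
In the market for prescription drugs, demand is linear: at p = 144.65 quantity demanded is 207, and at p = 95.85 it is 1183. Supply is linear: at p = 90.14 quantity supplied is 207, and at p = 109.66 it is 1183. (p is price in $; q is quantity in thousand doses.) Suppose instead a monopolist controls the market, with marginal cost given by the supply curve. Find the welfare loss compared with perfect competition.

$5904.02 thousand

Demand slope = (95.85 − 144.65)/(1183 − 207) = −0.05, so p = 155 − 0.05q.
Supply slope = (109.66 − 90.14)/(1183 − 207) = 0.02, so p = 86 + 0.02q.
Competitive equilibrium: 155 − 0.05q = 86 + 0.02q → q* = 985.7143, p* = 105.7143.
Marginal revenue: MR = 155 − 0.1q. Set MR = MC: 155 − 0.1q = 86 + 0.02q → q_m = 575.
Price p_m = 155 − 0.05·575 = 126.25; MC(q_m) = 86 + 0.02·575 = 97.5.
Competitive q* = 985.7143, so Δq = 410.7143; wedge = 126.25 − 97.5 = 28.75.
Deadweight loss = ½ × 410.7143 × 28.75 = $5904.02 thousand.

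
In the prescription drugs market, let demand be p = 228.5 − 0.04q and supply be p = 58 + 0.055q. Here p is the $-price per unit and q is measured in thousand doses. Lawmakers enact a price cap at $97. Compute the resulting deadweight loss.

Competitive equilibrium: 228.5 − 0.04q = 58 + 0.055q → q* = 1794.736842, p* = 156.710526.
At the ceiling p = 97, quantity supplied = (97 − 58)/0.055 = 709.090909.
Willingness to pay at q' = 709.090909: 228.5 − 0.04·709.090909 = 200.136364.
Δq = 1794.736842 − 709.090909 = 1085.645933; wedge = 200.136364 − 97 = 103.136364.
Deadweight loss = ½ × 1085.645933 × 103.136364 = $55984.79 thousand.

$55984.79 thousand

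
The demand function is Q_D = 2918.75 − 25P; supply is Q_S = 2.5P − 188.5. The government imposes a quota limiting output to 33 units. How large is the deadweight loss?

In inverse form: demand P = 116.75 − 0.04Q, supply P = 75.4 + 0.4Q.
Competitive equilibrium: 116.75 − 0.04Q = 75.4 + 0.4Q → Q* = 93.9773, P* = 112.9909.
At Q = 33: demand price = 116.75 − 0.04·33 = 115.43; supply price = 75.4 + 0.4·33 = 88.6.
ΔQ = 93.9773 − 33 = 60.9773; wedge = 115.43 − 88.6 = 26.83.
The triangle = ½ × 60.9773 × 26.83 = 818.01.

818.01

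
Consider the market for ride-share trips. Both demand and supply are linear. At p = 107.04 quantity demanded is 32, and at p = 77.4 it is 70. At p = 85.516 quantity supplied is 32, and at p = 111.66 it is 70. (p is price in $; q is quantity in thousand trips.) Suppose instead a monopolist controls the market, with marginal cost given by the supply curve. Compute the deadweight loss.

Demand slope = (77.4 − 107.04)/(70 − 32) = −0.78, so p = 132 − 0.78q.
Supply slope = (111.66 − 85.516)/(70 − 32) = 0.688, so p = 63.5 + 0.688q.
Competitive equilibrium: 132 − 0.78q = 63.5 + 0.688q → q* = 46.6621, p* = 95.6035.
Marginal revenue: MR = 132 − 1.56q. Set MR = MC: 132 − 1.56q = 63.5 + 0.688q → q_m = 30.4715.
Price p_m = 132 − 0.78·30.4715 = 108.2322; MC(q_m) = 63.5 + 0.688·30.4715 = 84.4644.
Competitive q* = 46.6621, so Δq = 16.1906; wedge = 108.2322 − 84.4644 = 23.7678.
Welfare loss = ½ × 16.1906 × 23.7678 = $192.41 thousand.

$192.41 thousand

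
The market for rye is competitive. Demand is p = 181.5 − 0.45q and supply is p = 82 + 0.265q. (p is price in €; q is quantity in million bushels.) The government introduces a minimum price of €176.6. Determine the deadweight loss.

Competitive equilibrium: 181.5 − 0.45q = 82 + 0.265q → q* = 139.16084, p* = 118.87762.
At the floor p = 176.6, quantity demanded = (181.5 − 176.6)/0.45 = 10.88889.
Sellers' marginal cost at q' = 10.88889: 82 + 0.265·10.88889 = 84.88556.
Δq = 139.16084 − 10.88889 = 128.27195; wedge = 176.6 − 84.88556 = 91.71444.
DWL = ½ × 128.27195 × 91.71444 = €5882.20 million.

€5882.20 million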